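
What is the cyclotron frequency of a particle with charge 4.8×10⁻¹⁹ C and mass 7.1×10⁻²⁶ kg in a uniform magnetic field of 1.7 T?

f = |q|B/(2πm).
f = (4.8×10⁻¹⁹)(1.7)/(2π·7.1×10⁻²⁶) ≈ 1.8×10⁶ Hz.

f ≈ 1.8×10⁶ Hz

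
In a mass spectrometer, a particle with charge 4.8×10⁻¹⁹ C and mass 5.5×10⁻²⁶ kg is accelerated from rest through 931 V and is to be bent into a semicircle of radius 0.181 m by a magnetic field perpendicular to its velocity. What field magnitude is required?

B ≈ 0.0807 T

v = √(2|q|V/m) = √(2·4.8×10⁻¹⁹·931/5.5×10⁻²⁶) ≈ 1.275×10⁵ m/s.
B = mv/(|q|r) = (5.5×10⁻²⁶)(1.275×10⁵)/((4.8×10⁻¹⁹)(0.181)) ≈ 0.0807 T.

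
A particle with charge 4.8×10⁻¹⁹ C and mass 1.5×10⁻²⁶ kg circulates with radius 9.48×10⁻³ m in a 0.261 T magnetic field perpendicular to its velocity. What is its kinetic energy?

v = |q|Br/m, then KE = ½mv² = (qBr)²/(2m).
v = (4.8×10⁻¹⁹)(0.261)(9.48×10⁻³)/1.5×10⁻²⁶ ≈ 7.918×10⁴ m/s.
KE = ½(1.5×10⁻²⁶)(7.918×10⁴)² ≈ 4.70×10⁻¹⁷ J = 293 eV.

KE ≈ 293 eV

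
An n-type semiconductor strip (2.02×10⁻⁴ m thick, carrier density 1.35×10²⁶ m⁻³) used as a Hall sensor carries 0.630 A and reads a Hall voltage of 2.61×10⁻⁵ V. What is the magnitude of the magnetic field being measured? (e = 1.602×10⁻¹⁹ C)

From V_H = IB/(n e t), B = V_H n e t / I.
B = (2.61×10⁻⁵)(1.35×10²⁶)(1.602×10⁻¹⁹)(2.02×10⁻⁴)/0.630 ≈ 0.181 T.

B ≈ 0.181 T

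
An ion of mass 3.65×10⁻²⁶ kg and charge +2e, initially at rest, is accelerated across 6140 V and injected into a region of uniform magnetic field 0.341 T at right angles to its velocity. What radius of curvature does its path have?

Acceleration: |q|V = ½mv² ⇒ v = √(2|q|V/m) = √(2·3.204×10⁻¹⁹·6140/3.65×10⁻²⁶) ≈ 3.283×10⁵ m/s.
In the field: r = mv/(|q|B) = (3.65×10⁻²⁶)(3.283×10⁵)/((3.204×10⁻¹⁹)(0.341)) ≈ 0.110 m.

r ≈ 0.110 m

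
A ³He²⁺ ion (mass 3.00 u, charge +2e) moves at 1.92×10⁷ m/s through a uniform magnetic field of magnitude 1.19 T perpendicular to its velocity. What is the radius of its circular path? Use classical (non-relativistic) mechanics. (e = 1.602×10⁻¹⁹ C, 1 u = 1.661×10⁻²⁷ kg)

r ≈ 0.251 m

The magnetic force provides the centripetal force: |q|vB = mv²/r.
r = mv/(|q|B) = (4.983×10⁻²⁷)(1.92×10⁷)/((3.204×10⁻¹⁹)(1.19)) ≈ 0.251 m.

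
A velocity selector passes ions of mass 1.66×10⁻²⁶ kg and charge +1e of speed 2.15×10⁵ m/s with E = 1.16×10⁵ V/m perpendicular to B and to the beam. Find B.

B = 0.540 T

Balance of forces in the selector: qE = qvB ⇒ B = E/v.
B = 1.16×10⁵/2.15×10⁵ = 0.540 T.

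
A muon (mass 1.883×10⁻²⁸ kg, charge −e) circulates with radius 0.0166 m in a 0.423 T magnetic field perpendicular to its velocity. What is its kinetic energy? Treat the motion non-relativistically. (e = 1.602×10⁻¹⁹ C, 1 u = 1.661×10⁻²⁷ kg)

KE ≈ 2.10×10⁴ eV

v = |q|Br/m, then KE = ½mv² = (qBr)²/(2m).
v = (1.602×10⁻¹⁹)(0.423)(0.0166)/1.883×10⁻²⁸ ≈ 5.974×10⁶ m/s.
KE = ½(1.883×10⁻²⁸)(5.974×10⁶)² ≈ 3.36×10⁻¹⁵ J = 2.10×10⁴ eV.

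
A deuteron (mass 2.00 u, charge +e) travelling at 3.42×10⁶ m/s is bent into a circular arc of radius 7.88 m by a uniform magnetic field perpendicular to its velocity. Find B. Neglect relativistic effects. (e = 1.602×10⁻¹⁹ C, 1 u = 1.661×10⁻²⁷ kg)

B ≈ 9.00×10⁻³ T

From |q|vB = mv²/r, B = mv/(|q|r).
B = (3.322×10⁻²⁷)(3.42×10⁶)/((1.602×10⁻¹⁹)(7.88)) ≈ 9.00×10⁻³ T.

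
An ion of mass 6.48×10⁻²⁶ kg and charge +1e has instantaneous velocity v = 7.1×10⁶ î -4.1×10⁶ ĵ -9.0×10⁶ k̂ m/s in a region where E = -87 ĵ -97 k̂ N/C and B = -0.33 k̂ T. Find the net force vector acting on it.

v×B = (1.35×10⁶, 2.34×10⁶, 0) N/C.
E + v×B = (1.35×10⁶, 2.34×10⁶, -97.0) N/C.
F = q(E + v×B) = (1.602×10⁻¹⁹ C)·(1.35×10⁶, 2.34×10⁶, -97.0) = (2.17×10⁻¹³, 3.75×10⁻¹³, -1.55×10⁻¹⁷) N.

F ≈ (2.17×10⁻¹³, 3.75×10⁻¹³, -1.55×10⁻¹⁷) N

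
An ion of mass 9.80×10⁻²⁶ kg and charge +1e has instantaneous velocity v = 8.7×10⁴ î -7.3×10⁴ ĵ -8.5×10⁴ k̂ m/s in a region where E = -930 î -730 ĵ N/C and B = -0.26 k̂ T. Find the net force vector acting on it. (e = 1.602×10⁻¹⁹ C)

v×B = (1.90×10⁴, 2.26×10⁴, 0) N/C.
E + v×B = (1.80×10⁴, 2.19×10⁴, 0) N/C.
F = q(E + v×B) = (1.602×10⁻¹⁹ C)·(1.80×10⁴, 2.19×10⁴, 0) = (2.89×10⁻¹⁵, 3.51×10⁻¹⁵, 0) N.

F ≈ (2.89×10⁻¹⁵, 3.51×10⁻¹⁵, 0) N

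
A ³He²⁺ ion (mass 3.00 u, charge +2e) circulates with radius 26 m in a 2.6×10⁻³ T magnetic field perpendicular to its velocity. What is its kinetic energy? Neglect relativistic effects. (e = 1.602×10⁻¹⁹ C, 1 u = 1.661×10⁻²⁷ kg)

KE ≈ 4.7×10⁻¹⁴ J

v = |q|Br/m, then KE = ½mv² = (qBr)²/(2m).
v = (3.204×10⁻¹⁹)(2.6×10⁻³)(26)/4.983×10⁻²⁷ ≈ 4.347×10⁶ m/s.
KE = ½(4.983×10⁻²⁷)(4.347×10⁶)² ≈ 4.7×10⁻¹⁴ J.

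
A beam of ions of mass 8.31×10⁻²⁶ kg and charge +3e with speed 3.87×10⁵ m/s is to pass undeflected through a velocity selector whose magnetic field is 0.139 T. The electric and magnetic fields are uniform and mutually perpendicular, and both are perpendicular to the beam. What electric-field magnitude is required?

For straight-line motion qE = qvB, so E = vB.
E = 3.87×10⁵ × 0.139 = 5.38×10⁴ V/m.

E = 5.38×10⁴ V/m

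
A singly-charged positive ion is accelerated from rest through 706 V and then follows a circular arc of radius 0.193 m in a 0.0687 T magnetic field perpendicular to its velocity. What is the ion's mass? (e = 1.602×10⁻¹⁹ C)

m ≈ 1.99×10⁻²⁶ kg

Combine |q|V = ½mv² and r = mv/(|q|B): eliminate v to get m = qB²r²/(2V).
m = (1.602×10⁻¹⁹)(0.0687)²(0.193)²/(2·706) ≈ 1.99×10⁻²⁶ kg.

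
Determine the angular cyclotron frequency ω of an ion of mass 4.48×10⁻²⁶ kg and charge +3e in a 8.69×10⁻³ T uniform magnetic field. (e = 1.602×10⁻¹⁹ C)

ω ≈ 9.32×10⁴ rad/s

ω = |q|B/m.
ω = (4.806×10⁻¹⁹)(8.69×10⁻³)/4.48×10⁻²⁶ ≈ 9.32×10⁴ rad/s.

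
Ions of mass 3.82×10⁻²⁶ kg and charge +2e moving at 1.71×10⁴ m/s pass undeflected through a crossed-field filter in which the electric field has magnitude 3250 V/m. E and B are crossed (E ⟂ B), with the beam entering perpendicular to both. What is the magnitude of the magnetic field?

Balance of forces in the selector: qE = qvB ⇒ B = E/v.
B = 3250/1.71×10⁴ = 0.190 T.

B = 0.190 T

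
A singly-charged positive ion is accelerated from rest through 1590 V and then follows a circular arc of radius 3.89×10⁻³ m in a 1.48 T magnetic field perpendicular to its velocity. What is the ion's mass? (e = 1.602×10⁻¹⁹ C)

m ≈ 1.67×10⁻²⁷ kg

Combine |q|V = ½mv² and r = mv/(|q|B): eliminate v to get m = qB²r²/(2V).
m = (1.602×10⁻¹⁹)(1.48)²(3.89×10⁻³)²/(2·1590) ≈ 1.67×10⁻²⁷ kg.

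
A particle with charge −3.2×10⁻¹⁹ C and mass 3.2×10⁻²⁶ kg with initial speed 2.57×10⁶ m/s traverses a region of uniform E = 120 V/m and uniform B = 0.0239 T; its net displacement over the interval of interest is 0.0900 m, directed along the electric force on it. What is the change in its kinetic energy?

ΔKE ≈ 3.46×10⁻¹⁸ J

The magnetic force is always ⟂ v and does no work; only the electric force changes KE.
ΔKE = F_E · d = |q|E d = (3.2×10⁻¹⁹)(120)(0.0900) ≈ 3.46×10⁻¹⁸ J.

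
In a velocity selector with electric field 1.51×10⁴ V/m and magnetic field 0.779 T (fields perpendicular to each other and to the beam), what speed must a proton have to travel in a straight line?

Straight-line motion ⇒ electric and magnetic forces cancel, so E = vB.
v = E/B = 1.51×10⁴/0.779 = 1.94×10⁴ m/s.

v = 1.94×10⁴ m/s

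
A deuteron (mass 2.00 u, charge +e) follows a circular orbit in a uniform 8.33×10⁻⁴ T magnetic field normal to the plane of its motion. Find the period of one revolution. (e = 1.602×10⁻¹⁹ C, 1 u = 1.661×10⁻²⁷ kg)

T ≈ 1.56×10⁻⁴ s

The cyclotron period depends only on m, q, B: T = 2πm/(|q|B).
T = 2π(3.322×10⁻²⁷)/((1.602×10⁻¹⁹)(8.33×10⁻⁴)) ≈ 1.56×10⁻⁴ s.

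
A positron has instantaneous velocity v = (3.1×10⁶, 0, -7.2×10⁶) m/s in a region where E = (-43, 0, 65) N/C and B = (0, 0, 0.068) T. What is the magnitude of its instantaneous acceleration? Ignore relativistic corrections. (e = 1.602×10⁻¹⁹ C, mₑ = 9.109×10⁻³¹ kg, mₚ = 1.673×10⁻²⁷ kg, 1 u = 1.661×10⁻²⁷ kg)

v×B = (0, -2.11×10⁵, 0) N/C.
E + v×B = (-43.0, -2.11×10⁵, 65.0) N/C.
F = q(E + v×B) = (1.602×10⁻¹⁹ C)·(-43.0, -2.11×10⁵, 65.0) = (-6.89×10⁻¹⁸, -3.38×10⁻¹⁴, 1.04×10⁻¹⁷) N.
|a| = |F|/m = 3.377×10⁻¹⁴/9.109×10⁻³¹ ≈ 3.71×10¹⁶ m/s².

|a| ≈ 3.71×10¹⁶ m/s²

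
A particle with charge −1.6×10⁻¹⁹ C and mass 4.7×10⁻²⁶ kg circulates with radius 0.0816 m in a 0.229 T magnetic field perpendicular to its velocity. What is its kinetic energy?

KE ≈ 9.51×10⁻¹⁷ J

v = |q|Br/m, then KE = ½mv² = (qBr)²/(2m).
v = (1.6×10⁻¹⁹)(0.229)(0.0816)/4.7×10⁻²⁶ ≈ 6.361×10⁴ m/s.
KE = ½(4.7×10⁻²⁶)(6.361×10⁴)² ≈ 9.51×10⁻¹⁷ J.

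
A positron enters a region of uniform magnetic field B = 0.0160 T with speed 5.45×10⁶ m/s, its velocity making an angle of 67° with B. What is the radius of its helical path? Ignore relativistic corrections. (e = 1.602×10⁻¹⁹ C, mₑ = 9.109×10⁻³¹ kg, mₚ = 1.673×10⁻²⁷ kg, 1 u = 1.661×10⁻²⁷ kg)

r ≈ 1.78×10⁻³ m

v⊥ = v sinθ = 5.45×10⁶·sin67° ≈ 5.017×10⁶ m/s.
r = m v⊥/(|q|B) = (9.109×10⁻³¹)(5.017×10⁶)/((1.602×10⁻¹⁹)(0.0160)) ≈ 1.78×10⁻³ m.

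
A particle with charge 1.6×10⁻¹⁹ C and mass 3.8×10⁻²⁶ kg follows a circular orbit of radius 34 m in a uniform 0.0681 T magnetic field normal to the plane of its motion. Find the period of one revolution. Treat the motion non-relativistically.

T ≈ 2.19×10⁻⁵ s

The cyclotron period depends only on m, q, B: T = 2πm/(|q|B).
T = 2π(3.8×10⁻²⁶)/((1.6×10⁻¹⁹)(0.0681)) ≈ 2.19×10⁻⁵ s.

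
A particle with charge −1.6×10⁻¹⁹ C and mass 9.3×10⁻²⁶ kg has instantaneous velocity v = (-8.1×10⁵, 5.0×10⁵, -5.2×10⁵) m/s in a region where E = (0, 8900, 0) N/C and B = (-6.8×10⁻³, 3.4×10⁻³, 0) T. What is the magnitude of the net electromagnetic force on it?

|F| ≈ 2.01×10⁻¹⁵ N

v×B = (1770, 3540, 646) N/C.
E + v×B = (1770, 1.24×10⁴, 646) N/C.
F = q(E + v×B) = (−1.6×10⁻¹⁹ C)·(1770, 1.24×10⁴, 646) = (-2.83×10⁻¹⁶, -1.99×10⁻¹⁵, -1.03×10⁻¹⁶) N.
|F| = 2.01×10⁻¹⁵ N.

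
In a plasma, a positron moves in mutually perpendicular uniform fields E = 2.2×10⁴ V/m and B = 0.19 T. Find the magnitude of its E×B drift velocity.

The E×B drift speed is v_d = E/B.
v_d = 2.2×10⁴/0.19 = 1.2×10⁵ m/s.

v_d ≈ 1.2×10⁵ m/s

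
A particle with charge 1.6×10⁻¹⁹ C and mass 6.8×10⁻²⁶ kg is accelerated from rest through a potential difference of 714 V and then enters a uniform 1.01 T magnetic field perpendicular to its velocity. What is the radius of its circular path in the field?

r ≈ 0.0244 m

Acceleration: |q|V = ½mv² ⇒ v = √(2|q|V/m) = √(2·1.6×10⁻¹⁹·714/6.8×10⁻²⁶) ≈ 5.797×10⁴ m/s.
In the field: r = mv/(|q|B) = (6.8×10⁻²⁶)(5.797×10⁴)/((1.6×10⁻¹⁹)(1.01)) ≈ 0.0244 m.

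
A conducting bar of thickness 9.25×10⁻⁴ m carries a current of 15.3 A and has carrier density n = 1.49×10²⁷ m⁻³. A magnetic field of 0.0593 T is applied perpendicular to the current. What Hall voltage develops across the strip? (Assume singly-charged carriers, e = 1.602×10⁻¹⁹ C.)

V_H = IB/(n e t).
V_H = (15.3)(0.0593)/((1.49×10²⁷)(1.602×10⁻¹⁹)(9.25×10⁻⁴)) ≈ 4.11×10⁻⁶ V.

V_H ≈ 4.11×10⁻⁶ V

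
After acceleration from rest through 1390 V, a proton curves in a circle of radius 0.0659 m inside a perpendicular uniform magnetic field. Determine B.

v = √(2|q|V/m) = √(2·1.602×10⁻¹⁹·1390/1.673×10⁻²⁷) ≈ 5.159×10⁵ m/s.
B = mv/(|q|r) = (1.673×10⁻²⁷)(5.159×10⁵)/((1.602×10⁻¹⁹)(0.0659)) ≈ 0.0818 T.

B ≈ 0.0818 T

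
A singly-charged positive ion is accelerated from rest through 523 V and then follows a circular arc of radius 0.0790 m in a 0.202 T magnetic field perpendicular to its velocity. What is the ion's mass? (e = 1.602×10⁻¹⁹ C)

m ≈ 3.90×10⁻²⁶ kg

Combine |q|V = ½mv² and r = mv/(|q|B): eliminate v to get m = qB²r²/(2V).
m = (1.602×10⁻¹⁹)(0.202)²(0.0790)²/(2·523) ≈ 3.90×10⁻²⁶ kg.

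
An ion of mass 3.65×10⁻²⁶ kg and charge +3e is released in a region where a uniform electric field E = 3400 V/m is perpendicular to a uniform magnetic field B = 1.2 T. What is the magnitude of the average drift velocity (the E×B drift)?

In crossed fields the guiding centre drifts at v_d = |E×B|/B² = E/B, independent of charge and mass.
v_d = 3400/1.2 = 2800 m/s.

v_d ≈ 2800 m/s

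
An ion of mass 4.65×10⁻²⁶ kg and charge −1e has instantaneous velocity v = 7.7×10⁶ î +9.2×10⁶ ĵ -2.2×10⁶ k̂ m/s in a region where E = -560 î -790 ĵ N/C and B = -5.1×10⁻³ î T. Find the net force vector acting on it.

v×B = (0, 1.12×10⁴, 4.69×10⁴) N/C.
E + v×B = (-560, 1.04×10⁴, 4.69×10⁴) N/C.
F = q(E + v×B) = (−1.602×10⁻¹⁹ C)·(-560, 1.04×10⁴, 4.69×10⁴) = (8.97×10⁻¹⁷, -1.67×10⁻¹⁵, -7.52×10⁻¹⁵) N.

F ≈ (8.97×10⁻¹⁷, -1.67×10⁻¹⁵, -7.52×10⁻¹⁵) N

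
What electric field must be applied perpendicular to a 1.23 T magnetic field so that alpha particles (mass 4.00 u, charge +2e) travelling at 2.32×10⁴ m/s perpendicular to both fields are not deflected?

E = 2.85×10⁴ V/m

For straight-line motion qE = qvB, so E = vB.
E = 2.32×10⁴ × 1.23 = 2.85×10⁴ V/m.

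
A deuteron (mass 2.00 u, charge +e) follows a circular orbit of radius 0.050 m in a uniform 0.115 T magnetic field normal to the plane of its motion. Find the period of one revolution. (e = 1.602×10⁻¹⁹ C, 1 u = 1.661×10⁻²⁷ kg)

T ≈ 1.13×10⁻⁶ s

The cyclotron period depends only on m, q, B: T = 2πm/(|q|B).
T = 2π(3.322×10⁻²⁷)/((1.602×10⁻¹⁹)(0.115)) ≈ 1.13×10⁻⁶ s.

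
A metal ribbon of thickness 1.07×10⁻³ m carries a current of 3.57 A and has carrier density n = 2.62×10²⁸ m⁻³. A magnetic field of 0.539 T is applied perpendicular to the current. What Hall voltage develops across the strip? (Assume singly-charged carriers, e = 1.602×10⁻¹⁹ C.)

V_H ≈ 4.28×10⁻⁷ V

V_H = IB/(n e t).
V_H = (3.57)(0.539)/((2.62×10²⁸)(1.602×10⁻¹⁹)(1.07×10⁻³)) ≈ 4.28×10⁻⁷ V.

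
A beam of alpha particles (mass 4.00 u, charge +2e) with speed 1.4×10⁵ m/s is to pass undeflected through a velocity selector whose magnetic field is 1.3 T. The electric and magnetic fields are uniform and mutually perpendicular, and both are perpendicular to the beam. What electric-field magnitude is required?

E = 1.8×10⁵ V/m

For straight-line motion qE = qvB, so E = vB.
E = 1.4×10⁵ × 1.3 = 1.8×10⁵ V/m.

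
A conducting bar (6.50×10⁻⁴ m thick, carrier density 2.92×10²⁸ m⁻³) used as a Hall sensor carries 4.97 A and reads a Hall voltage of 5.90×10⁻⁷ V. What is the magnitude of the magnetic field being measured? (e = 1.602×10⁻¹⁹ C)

B ≈ 0.361 T

From V_H = IB/(n e t), B = V_H n e t / I.
B = (5.90×10⁻⁷)(2.92×10²⁸)(1.602×10⁻¹⁹)(6.50×10⁻⁴)/4.97 ≈ 0.361 T.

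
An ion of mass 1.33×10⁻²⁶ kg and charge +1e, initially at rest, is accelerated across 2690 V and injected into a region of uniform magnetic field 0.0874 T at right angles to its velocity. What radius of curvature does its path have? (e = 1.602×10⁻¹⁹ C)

Acceleration: |q|V = ½mv² ⇒ v = √(2|q|V/m) = √(2·1.602×10⁻¹⁹·2690/1.33×10⁻²⁶) ≈ 2.546×10⁵ m/s.
In the field: r = mv/(|q|B) = (1.33×10⁻²⁶)(2.546×10⁵)/((1.602×10⁻¹⁹)(0.0874)) ≈ 0.242 m.

r ≈ 0.242 m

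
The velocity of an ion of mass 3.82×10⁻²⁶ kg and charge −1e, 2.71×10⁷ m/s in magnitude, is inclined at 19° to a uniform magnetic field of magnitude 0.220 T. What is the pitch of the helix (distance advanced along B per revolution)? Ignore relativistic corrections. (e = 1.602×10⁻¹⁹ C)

p ≈ 175 m

v∥ = v cosθ = 2.71×10⁷·cos19° ≈ 2.562×10⁷ m/s.
T = 2πm/(|q|B) = 2π(3.82×10⁻²⁶)/((1.602×10⁻¹⁹)(0.220)) ≈ 6.810×10⁻⁶ s.
pitch = v∥ T = (2.562×10⁷)(6.810×10⁻⁶) ≈ 175 m.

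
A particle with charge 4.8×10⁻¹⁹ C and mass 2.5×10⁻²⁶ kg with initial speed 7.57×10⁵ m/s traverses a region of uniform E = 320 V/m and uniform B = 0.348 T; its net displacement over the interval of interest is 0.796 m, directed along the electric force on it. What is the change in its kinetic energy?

The magnetic force is always ⟂ v and does no work; only the electric force changes KE.
ΔKE = F_E · d = |q|E d = (4.8×10⁻¹⁹)(320)(0.796) ≈ 1.22×10⁻¹⁶ J.

ΔKE ≈ 1.22×10⁻¹⁶ J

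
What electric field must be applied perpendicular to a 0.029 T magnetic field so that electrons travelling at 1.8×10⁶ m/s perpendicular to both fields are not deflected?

For straight-line motion qE = qvB, so E = vB.
E = 1.8×10⁶ × 0.029 = 5.2×10⁴ V/m.

E = 5.2×10⁴ V/m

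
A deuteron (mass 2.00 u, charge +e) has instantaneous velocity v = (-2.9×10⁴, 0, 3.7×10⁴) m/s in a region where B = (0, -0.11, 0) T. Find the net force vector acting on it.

v×B = (4070, 0, 3190) N/C.
F = q v×B = (1.602×10⁻¹⁹ C)·(4070, 0, 3190) = (6.52×10⁻¹⁶, 0, 5.11×10⁻¹⁶) N.

F ≈ (6.52×10⁻¹⁶, 0, 5.11×10⁻¹⁶) N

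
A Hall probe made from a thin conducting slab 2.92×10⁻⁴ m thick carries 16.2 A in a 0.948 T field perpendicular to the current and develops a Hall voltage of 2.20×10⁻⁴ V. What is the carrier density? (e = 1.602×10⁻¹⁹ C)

n ≈ 1.49×10²⁷ m⁻³

From V_H = IB/(n e t), n = IB/(V_H e t).
n = (16.2)(0.948)/((2.20×10⁻⁴)(1.602×10⁻¹⁹)(2.92×10⁻⁴)) ≈ 1.49×10²⁷ m⁻³.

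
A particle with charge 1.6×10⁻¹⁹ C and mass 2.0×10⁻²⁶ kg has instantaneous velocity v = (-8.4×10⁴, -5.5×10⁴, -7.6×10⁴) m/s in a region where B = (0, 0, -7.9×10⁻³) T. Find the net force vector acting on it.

v×B = (435, -664, 0) N/C.
F = q v×B = (1.6×10⁻¹⁹ C)·(435, -664, 0) = (6.95×10⁻¹⁷, -1.06×10⁻¹⁶, 0) N.

F ≈ (6.95×10⁻¹⁷, -1.06×10⁻¹⁶, 0) N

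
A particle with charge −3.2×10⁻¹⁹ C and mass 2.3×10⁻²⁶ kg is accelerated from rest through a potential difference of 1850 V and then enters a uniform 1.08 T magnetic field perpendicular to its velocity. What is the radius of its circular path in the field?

r ≈ 0.0151 m

Acceleration: |q|V = ½mv² ⇒ v = √(2|q|V/m) = √(2·3.2×10⁻¹⁹·1850/2.3×10⁻²⁶) ≈ 2.269×10⁵ m/s.
In the field: r = mv/(|q|B) = (2.3×10⁻²⁶)(2.269×10⁵)/((3.2×10⁻¹⁹)(1.08)) ≈ 0.0151 m.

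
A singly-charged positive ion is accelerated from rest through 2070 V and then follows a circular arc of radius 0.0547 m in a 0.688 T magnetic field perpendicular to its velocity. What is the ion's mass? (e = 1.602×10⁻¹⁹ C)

m ≈ 5.48×10⁻²⁶ kg

Combine |q|V = ½mv² and r = mv/(|q|B): eliminate v to get m = qB²r²/(2V).
m = (1.602×10⁻¹⁹)(0.688)²(0.0547)²/(2·2070) ≈ 5.48×10⁻²⁶ kg.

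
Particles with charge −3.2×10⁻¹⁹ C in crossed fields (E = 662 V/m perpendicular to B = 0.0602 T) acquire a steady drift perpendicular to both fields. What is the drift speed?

The steady drift has the magnetic force balancing the electric force, so v_d = E/B.
v_d = 662/0.0602 = 1.10×10⁴ m/s.

v_d ≈ 1.10×10⁴ m/s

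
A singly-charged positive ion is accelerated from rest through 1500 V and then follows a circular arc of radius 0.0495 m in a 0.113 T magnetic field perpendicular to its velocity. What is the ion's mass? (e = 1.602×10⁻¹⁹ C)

Combine |q|V = ½mv² and r = mv/(|q|B): eliminate v to get m = qB²r²/(2V).
m = (1.602×10⁻¹⁹)(0.113)²(0.0495)²/(2·1500) ≈ 1.67×10⁻²⁷ kg.

m ≈ 1.67×10⁻²⁷ kg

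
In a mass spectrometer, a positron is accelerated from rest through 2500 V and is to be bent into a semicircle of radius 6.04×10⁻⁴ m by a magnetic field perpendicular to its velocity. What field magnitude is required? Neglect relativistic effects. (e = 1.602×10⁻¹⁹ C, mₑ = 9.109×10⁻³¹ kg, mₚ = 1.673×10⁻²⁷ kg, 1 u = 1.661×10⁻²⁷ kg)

B ≈ 0.279 T

v = √(2|q|V/m) = √(2·1.602×10⁻¹⁹·2500/9.109×10⁻³¹) ≈ 2.965×10⁷ m/s.
B = mv/(|q|r) = (9.109×10⁻³¹)(2.965×10⁷)/((1.602×10⁻¹⁹)(6.04×10⁻⁴)) ≈ 0.279 T.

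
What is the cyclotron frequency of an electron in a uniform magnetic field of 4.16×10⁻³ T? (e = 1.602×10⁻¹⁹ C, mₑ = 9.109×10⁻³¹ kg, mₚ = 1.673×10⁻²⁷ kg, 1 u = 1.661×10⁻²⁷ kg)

f = |q|B/(2πm).
f = (1.602×10⁻¹⁹)(4.16×10⁻³)/(2π·9.109×10⁻³¹) ≈ 1.16×10⁸ Hz.

f ≈ 1.16×10⁸ Hz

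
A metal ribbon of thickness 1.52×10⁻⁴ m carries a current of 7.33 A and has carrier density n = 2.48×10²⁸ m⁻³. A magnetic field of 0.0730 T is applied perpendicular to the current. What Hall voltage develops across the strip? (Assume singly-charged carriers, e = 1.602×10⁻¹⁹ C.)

V_H = IB/(n e t).
V_H = (7.33)(0.0730)/((2.48×10²⁸)(1.602×10⁻¹⁹)(1.52×10⁻⁴)) ≈ 8.86×10⁻⁷ V.

V_H ≈ 8.86×10⁻⁷ V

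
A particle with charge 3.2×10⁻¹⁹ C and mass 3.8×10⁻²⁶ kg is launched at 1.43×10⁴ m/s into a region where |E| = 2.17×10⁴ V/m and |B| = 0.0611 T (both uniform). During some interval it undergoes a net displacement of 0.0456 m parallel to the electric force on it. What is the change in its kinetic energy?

The magnetic force is always ⟂ v and does no work; only the electric force changes KE.
ΔKE = F_E · d = |q|E d = (3.2×10⁻¹⁹)(2.17×10⁴)(0.0456) ≈ 3.17×10⁻¹⁶ J.

ΔKE ≈ 3.17×10⁻¹⁶ J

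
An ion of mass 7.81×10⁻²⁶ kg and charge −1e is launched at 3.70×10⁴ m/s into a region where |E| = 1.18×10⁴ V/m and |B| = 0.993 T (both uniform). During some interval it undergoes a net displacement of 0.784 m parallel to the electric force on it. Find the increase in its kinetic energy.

The magnetic force is always ⟂ v and does no work; only the electric force changes KE.
ΔKE = F_E · d = |q|E d = (1.602×10⁻¹⁹)(1.18×10⁴)(0.784) ≈ 1.48×10⁻¹⁵ J.

ΔKE ≈ 1.48×10⁻¹⁵ J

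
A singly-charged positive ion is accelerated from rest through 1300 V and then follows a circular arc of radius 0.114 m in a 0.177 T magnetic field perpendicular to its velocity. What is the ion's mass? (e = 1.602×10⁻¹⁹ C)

m ≈ 2.51×10⁻²⁶ kg

Combine |q|V = ½mv² and r = mv/(|q|B): eliminate v to get m = qB²r²/(2V).
m = (1.602×10⁻¹⁹)(0.177)²(0.114)²/(2·1300) ≈ 2.51×10⁻²⁶ kg.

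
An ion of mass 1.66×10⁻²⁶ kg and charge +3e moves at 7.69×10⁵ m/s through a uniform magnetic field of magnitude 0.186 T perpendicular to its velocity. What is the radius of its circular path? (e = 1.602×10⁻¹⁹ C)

The magnetic force provides the centripetal force: |q|vB = mv²/r.
r = mv/(|q|B) = (1.66×10⁻²⁶)(7.69×10⁵)/((4.806×10⁻¹⁹)(0.186)) ≈ 0.143 m.

r ≈ 0.143 m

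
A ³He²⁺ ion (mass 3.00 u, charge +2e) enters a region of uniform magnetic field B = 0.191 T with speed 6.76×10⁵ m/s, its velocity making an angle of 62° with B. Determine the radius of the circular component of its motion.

v⊥ = v sinθ = 6.76×10⁵·sin62° ≈ 5.969×10⁵ m/s.
r = m v⊥/(|q|B) = (4.983×10⁻²⁷)(5.969×10⁵)/((3.204×10⁻¹⁹)(0.191)) ≈ 0.0486 m.

r ≈ 0.0486 m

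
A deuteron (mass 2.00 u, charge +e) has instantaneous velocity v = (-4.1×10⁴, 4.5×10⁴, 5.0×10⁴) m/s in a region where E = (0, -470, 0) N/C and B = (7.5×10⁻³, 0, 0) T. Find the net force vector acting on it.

v×B = (0, 375, -338) N/C.
E + v×B = (0, -95.0, -338) N/C.
F = q(E + v×B) = (1.602×10⁻¹⁹ C)·(0, -95.0, -338) = (0, -1.52×10⁻¹⁷, -5.41×10⁻¹⁷) N.

F ≈ (0, -1.52×10⁻¹⁷, -5.41×10⁻¹⁷) N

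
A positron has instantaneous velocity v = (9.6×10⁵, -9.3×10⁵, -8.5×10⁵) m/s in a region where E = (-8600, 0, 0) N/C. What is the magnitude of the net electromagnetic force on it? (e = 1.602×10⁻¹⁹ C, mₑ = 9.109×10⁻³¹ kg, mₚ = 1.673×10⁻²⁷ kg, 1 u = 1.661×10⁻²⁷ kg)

Only an electric field acts, so F = qE = (1.602×10⁻¹⁹ C)·(-8600, 0, 0) = (-1.38×10⁻¹⁵, 0, 0) N.
|F| = 1.38×10⁻¹⁵ N.

|F| ≈ 1.38×10⁻¹⁵ N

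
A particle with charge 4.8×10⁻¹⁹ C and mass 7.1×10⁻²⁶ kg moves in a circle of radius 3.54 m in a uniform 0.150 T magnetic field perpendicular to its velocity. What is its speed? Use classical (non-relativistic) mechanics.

From |q|vB = mv²/r, v = |q|Br/m.
v = (4.8×10⁻¹⁹)(0.150)(3.54)/7.1×10⁻²⁶ ≈ 3.59×10⁶ m/s.

v ≈ 3.59×10⁶ m/s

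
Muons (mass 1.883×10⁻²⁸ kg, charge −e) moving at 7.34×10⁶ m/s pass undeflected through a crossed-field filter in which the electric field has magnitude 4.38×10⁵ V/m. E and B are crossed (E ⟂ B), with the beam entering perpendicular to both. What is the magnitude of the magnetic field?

Balance of forces in the selector: qE = qvB ⇒ B = E/v.
B = 4.38×10⁵/7.34×10⁶ = 0.0597 T.

B = 0.0597 T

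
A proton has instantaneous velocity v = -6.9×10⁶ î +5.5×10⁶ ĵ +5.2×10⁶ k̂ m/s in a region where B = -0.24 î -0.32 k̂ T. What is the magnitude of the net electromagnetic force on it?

v×B = (-1.76×10⁶, -3.46×10⁶, 1.32×10⁶) N/C.
F = q v×B = (1.602×10⁻¹⁹ C)·(-1.76×10⁶, -3.46×10⁶, 1.32×10⁶) = (-2.82×10⁻¹³, -5.54×10⁻¹³, 2.11×10⁻¹³) N.
|F| = 6.56×10⁻¹³ N.

|F| ≈ 6.56×10⁻¹³ N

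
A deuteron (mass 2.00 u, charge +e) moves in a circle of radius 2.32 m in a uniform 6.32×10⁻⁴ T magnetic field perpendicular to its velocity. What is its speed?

v ≈ 7.07×10⁴ m/s

From |q|vB = mv²/r, v = |q|Br/m.
v = (1.602×10⁻¹⁹)(6.32×10⁻⁴)(2.32)/3.322×10⁻²⁷ ≈ 7.07×10⁴ m/s.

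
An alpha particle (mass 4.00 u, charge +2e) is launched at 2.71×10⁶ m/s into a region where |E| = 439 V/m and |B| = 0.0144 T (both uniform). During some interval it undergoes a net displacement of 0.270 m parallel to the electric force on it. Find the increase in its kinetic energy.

ΔKE ≈ 3.80×10⁻¹⁷ J

The magnetic force is always ⟂ v and does no work; only the electric force changes KE.
ΔKE = F_E · d = |q|E d = (3.204×10⁻¹⁹)(439)(0.270) ≈ 3.80×10⁻¹⁷ J.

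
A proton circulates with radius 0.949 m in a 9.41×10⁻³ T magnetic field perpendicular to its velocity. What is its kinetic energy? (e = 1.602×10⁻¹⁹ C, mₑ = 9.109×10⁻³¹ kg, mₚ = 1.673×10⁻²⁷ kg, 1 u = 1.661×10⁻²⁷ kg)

v = |q|Br/m, then KE = ½mv² = (qBr)²/(2m).
v = (1.602×10⁻¹⁹)(9.41×10⁻³)(0.949)/1.673×10⁻²⁷ ≈ 8.551×10⁵ m/s.
KE = ½(1.673×10⁻²⁷)(8.551×10⁵)² ≈ 6.12×10⁻¹⁶ J.

KE ≈ 6.12×10⁻¹⁶ J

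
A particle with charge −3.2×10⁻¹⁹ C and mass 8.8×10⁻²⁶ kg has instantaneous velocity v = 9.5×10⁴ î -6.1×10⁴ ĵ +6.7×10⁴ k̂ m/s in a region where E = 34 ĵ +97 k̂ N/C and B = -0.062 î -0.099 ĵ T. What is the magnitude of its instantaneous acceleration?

v×B = (6630, -4150, -1.32×10⁴) N/C.
E + v×B = (6630, -4120, -1.31×10⁴) N/C.
F = q(E + v×B) = (−3.2×10⁻¹⁹ C)·(6630, -4120, -1.31×10⁴) = (-2.12×10⁻¹⁵, 1.32×10⁻¹⁵, 4.19×10⁻¹⁵) N.
|a| = |F|/m = 4.877×10⁻¹⁵/8.8×10⁻²⁶ ≈ 5.54×10¹⁰ m/s².

|a| ≈ 5.54×10¹⁰ m/s²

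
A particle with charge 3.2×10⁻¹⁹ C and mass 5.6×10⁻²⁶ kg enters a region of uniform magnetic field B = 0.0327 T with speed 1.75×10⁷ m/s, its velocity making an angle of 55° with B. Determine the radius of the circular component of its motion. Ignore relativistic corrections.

r ≈ 76.7 m

v⊥ = v sinθ = 1.75×10⁷·sin55° ≈ 1.434×10⁷ m/s.
r = m v⊥/(|q|B) = (5.6×10⁻²⁶)(1.434×10⁷)/((3.2×10⁻¹⁹)(0.0327)) ≈ 76.7 m.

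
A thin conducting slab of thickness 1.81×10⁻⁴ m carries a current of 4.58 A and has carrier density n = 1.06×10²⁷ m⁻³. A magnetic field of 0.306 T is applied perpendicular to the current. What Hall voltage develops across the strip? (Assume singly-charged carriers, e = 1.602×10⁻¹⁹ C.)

V_H = IB/(n e t).
V_H = (4.58)(0.306)/((1.06×10²⁷)(1.602×10⁻¹⁹)(1.81×10⁻⁴)) ≈ 4.56×10⁻⁵ V.

V_H ≈ 4.56×10⁻⁵ V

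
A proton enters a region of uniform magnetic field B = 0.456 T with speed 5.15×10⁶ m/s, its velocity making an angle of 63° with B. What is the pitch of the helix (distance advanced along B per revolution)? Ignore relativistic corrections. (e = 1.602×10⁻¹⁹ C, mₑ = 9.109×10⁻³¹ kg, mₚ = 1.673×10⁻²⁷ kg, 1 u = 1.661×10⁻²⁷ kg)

v∥ = v cosθ = 5.15×10⁶·cos63° ≈ 2.338×10⁶ m/s.
T = 2πm/(|q|B) = 2π(1.673×10⁻²⁷)/((1.602×10⁻¹⁹)(0.456)) ≈ 1.439×10⁻⁷ s.
pitch = v∥ T = (2.338×10⁶)(1.439×10⁻⁷) ≈ 0.336 m.

p ≈ 0.336 m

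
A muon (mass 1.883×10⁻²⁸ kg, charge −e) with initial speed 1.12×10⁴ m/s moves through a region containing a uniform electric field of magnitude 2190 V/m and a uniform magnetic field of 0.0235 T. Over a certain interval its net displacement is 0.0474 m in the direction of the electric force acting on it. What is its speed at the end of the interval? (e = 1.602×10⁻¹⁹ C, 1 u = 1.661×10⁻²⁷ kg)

v_f ≈ 4.20×10⁵ m/s

B does no work; ΔKE = |q|E d.
½mv_f² = ½mv₀² + |q|Ed = ½(1.883×10⁻²⁸)(1.12×10⁴)² + (1.602×10⁻¹⁹)(2190)(0.0474) ≈ 1.181×10⁻²⁰ J + 1.663×10⁻¹⁷ J ≈ 1.664×10⁻¹⁷ J.
v_f = √(2·1.664×10⁻¹⁷/1.883×10⁻²⁸) ≈ 4.20×10⁵ m/s.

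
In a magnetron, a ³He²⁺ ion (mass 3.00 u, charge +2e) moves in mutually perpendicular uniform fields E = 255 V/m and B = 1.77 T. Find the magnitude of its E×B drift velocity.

In crossed fields the guiding centre drifts at v_d = |E×B|/B² = E/B, independent of charge and mass.
v_d = 255/1.77 = 144 m/s.

v_d ≈ 144 m/s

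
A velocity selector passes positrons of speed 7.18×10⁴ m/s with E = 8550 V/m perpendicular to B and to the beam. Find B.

Balance of forces in the selector: qE = qvB ⇒ B = E/v.
B = 8550/7.18×10⁴ = 0.119 T.

B = 0.119 T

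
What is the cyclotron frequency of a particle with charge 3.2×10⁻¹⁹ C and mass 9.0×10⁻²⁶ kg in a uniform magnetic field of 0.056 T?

f ≈ 3.2×10⁴ Hz

f = |q|B/(2πm).
f = (3.2×10⁻¹⁹)(0.056)/(2π·9.0×10⁻²⁶) ≈ 3.2×10⁴ Hz.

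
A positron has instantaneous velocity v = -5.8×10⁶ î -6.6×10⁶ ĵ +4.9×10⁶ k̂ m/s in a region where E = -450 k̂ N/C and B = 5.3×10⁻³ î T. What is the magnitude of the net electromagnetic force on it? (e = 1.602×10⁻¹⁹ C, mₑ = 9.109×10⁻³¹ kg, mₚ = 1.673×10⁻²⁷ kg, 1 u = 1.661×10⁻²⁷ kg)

v×B = (0, 2.60×10⁴, 3.50×10⁴) N/C.
E + v×B = (0, 2.60×10⁴, 3.45×10⁴) N/C.
F = q(E + v×B) = (1.602×10⁻¹⁹ C)·(0, 2.60×10⁴, 3.45×10⁴) = (0, 4.16×10⁻¹⁵, 5.53×10⁻¹⁵) N.
|F| = 6.92×10⁻¹⁵ N.

|F| ≈ 6.92×10⁻¹⁵ N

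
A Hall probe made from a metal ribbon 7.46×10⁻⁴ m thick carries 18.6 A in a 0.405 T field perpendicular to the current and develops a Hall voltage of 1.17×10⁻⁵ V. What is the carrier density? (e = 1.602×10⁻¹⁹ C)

From V_H = IB/(n e t), n = IB/(V_H e t).
n = (18.6)(0.405)/((1.17×10⁻⁵)(1.602×10⁻¹⁹)(7.46×10⁻⁴)) ≈ 5.39×10²⁷ m⁻³.

n ≈ 5.39×10²⁷ m⁻³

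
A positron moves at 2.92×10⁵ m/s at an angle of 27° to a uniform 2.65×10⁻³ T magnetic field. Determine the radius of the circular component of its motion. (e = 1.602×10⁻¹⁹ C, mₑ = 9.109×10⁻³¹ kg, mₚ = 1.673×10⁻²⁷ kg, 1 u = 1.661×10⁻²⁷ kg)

r ≈ 2.84×10⁻⁴ m

v⊥ = v sinθ = 2.92×10⁵·sin27° ≈ 1.326×10⁵ m/s.
r = m v⊥/(|q|B) = (9.109×10⁻³¹)(1.326×10⁵)/((1.602×10⁻¹⁹)(2.65×10⁻³)) ≈ 2.84×10⁻⁴ m.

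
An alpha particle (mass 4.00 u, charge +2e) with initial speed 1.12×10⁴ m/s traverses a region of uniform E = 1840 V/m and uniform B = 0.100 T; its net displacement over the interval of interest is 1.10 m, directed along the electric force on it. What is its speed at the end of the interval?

v_f ≈ 4.42×10⁵ m/s

B does no work; ΔKE = |q|E d.
½mv_f² = ½mv₀² + |q|Ed = ½(6.644×10⁻²⁷)(1.12×10⁴)² + (3.204×10⁻¹⁹)(1840)(1.10) ≈ 4.167×10⁻¹⁹ J + 6.485×10⁻¹⁶ J ≈ 6.489×10⁻¹⁶ J.
v_f = √(2·6.489×10⁻¹⁶/6.644×10⁻²⁷) ≈ 4.42×10⁵ m/s.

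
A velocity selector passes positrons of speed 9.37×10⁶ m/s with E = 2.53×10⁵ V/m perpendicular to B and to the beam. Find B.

Balance of forces in the selector: qE = qvB ⇒ B = E/v.
B = 2.53×10⁵/9.37×10⁶ = 0.0270 T.

B = 0.0270 T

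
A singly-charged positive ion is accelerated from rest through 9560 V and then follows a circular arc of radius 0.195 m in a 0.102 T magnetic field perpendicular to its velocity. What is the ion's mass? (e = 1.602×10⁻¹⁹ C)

m ≈ 3.31×10⁻²⁷ kg

Combine |q|V = ½mv² and r = mv/(|q|B): eliminate v to get m = qB²r²/(2V).
m = (1.602×10⁻¹⁹)(0.102)²(0.195)²/(2·9560) ≈ 3.31×10⁻²⁷ kg.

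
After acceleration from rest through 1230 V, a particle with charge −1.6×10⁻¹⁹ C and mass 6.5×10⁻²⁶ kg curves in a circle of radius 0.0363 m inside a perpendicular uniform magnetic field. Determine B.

B ≈ 0.871 T

v = √(2|q|V/m) = √(2·1.6×10⁻¹⁹·1230/6.5×10⁻²⁶) ≈ 7.782×10⁴ m/s.
B = mv/(|q|r) = (6.5×10⁻²⁶)(7.782×10⁴)/((1.6×10⁻¹⁹)(0.0363)) ≈ 0.871 T.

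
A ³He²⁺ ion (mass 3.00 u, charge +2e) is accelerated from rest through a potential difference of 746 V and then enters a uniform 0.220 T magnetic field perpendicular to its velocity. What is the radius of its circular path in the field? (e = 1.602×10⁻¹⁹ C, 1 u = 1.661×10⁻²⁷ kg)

Acceleration: |q|V = ½mv² ⇒ v = √(2|q|V/m) = √(2·3.204×10⁻¹⁹·746/4.983×10⁻²⁷) ≈ 3.097×10⁵ m/s.
In the field: r = mv/(|q|B) = (4.983×10⁻²⁷)(3.097×10⁵)/((3.204×10⁻¹⁹)(0.220)) ≈ 0.0219 m.

r ≈ 0.0219 m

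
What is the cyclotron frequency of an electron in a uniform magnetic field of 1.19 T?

f = |q|B/(2πm).
f = (1.602×10⁻¹⁹)(1.19)/(2π·9.109×10⁻³¹) ≈ 3.33×10¹⁰ Hz.

f ≈ 3.33×10¹⁰ Hz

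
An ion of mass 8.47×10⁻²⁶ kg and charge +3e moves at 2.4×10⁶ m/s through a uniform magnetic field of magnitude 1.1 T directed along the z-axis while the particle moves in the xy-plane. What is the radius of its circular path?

r ≈ 0.38 m

The magnetic force provides the centripetal force: |q|vB = mv²/r.
r = mv/(|q|B) = (8.47×10⁻²⁶)(2.4×10⁶)/((4.806×10⁻¹⁹)(1.1)) ≈ 0.38 m.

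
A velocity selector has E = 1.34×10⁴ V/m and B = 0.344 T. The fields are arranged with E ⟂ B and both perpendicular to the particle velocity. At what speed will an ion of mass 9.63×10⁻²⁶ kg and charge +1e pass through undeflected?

For undeflected motion the electric and magnetic forces balance: qE = qvB.
v = E/B = 1.34×10⁴/0.344 = 3.90×10⁴ m/s.

v = 3.90×10⁴ m/s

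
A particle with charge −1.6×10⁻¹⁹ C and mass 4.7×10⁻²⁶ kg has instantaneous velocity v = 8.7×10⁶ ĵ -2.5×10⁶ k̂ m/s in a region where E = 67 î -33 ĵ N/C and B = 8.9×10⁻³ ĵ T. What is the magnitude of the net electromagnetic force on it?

v×B = (2.22×10⁴, 0, 0) N/C.
E + v×B = (2.23×10⁴, -33.0, 0) N/C.
F = q(E + v×B) = (−1.6×10⁻¹⁹ C)·(2.23×10⁴, -33.0, 0) = (-3.57×10⁻¹⁵, 5.28×10⁻¹⁸, 0) N.
|F| = 3.57×10⁻¹⁵ N.

|F| ≈ 3.57×10⁻¹⁵ N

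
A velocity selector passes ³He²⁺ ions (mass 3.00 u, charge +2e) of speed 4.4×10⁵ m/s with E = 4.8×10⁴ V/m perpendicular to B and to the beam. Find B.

Balance of forces in the selector: qE = qvB ⇒ B = E/v.
B = 4.8×10⁴/4.4×10⁵ = 0.11 T.

B = 0.11 T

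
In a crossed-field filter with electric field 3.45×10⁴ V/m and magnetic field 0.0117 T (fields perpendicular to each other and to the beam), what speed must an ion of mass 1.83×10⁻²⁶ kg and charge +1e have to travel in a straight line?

Zero net Lorentz force requires |qE| = |q v×B|, i.e. E = vB.
v = E/B = 3.45×10⁴/0.0117 = 2.95×10⁶ m/s.

v = 2.95×10⁶ m/s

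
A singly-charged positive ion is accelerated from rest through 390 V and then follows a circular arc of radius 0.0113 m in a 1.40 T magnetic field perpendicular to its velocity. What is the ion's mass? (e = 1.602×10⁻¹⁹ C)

Combine |q|V = ½mv² and r = mv/(|q|B): eliminate v to get m = qB²r²/(2V).
m = (1.602×10⁻¹⁹)(1.40)²(0.0113)²/(2·390) ≈ 5.14×10⁻²⁶ kg.

m ≈ 5.14×10⁻²⁶ kg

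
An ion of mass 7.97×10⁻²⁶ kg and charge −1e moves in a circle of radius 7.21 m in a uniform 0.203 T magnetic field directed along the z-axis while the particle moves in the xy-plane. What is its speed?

From |q|vB = mv²/r, v = |q|Br/m.
v = (1.602×10⁻¹⁹)(0.203)(7.21)/7.97×10⁻²⁶ ≈ 2.94×10⁶ m/s.

v ≈ 2.94×10⁶ m/s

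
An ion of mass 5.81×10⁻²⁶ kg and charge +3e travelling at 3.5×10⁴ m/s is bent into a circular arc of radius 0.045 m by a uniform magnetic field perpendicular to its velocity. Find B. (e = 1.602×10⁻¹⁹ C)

From |q|vB = mv²/r, B = mv/(|q|r).
B = (5.81×10⁻²⁶)(3.5×10⁴)/((4.806×10⁻¹⁹)(0.045)) ≈ 0.094 T.

B ≈ 0.094 T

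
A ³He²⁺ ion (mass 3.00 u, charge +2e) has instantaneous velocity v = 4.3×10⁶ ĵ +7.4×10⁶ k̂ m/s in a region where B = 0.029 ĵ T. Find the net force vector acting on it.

v×B = (-2.15×10⁵, 0, 0) N/C.
F = q v×B = (3.204×10⁻¹⁹ C)·(-2.15×10⁵, 0, 0) = (-6.88×10⁻¹⁴, 0, 0) N.

F ≈ (-6.88×10⁻¹⁴, 0, 0) N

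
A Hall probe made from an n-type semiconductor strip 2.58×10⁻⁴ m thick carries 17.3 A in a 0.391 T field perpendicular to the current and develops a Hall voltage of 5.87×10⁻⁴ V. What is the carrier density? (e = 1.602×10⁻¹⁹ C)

From V_H = IB/(n e t), n = IB/(V_H e t).
n = (17.3)(0.391)/((5.87×10⁻⁴)(1.602×10⁻¹⁹)(2.58×10⁻⁴)) ≈ 2.79×10²⁶ m⁻³.

n ≈ 2.79×10²⁶ m⁻³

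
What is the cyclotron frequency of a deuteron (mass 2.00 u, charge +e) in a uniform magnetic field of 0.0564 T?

f = |q|B/(2πm).
f = (1.602×10⁻¹⁹)(0.0564)/(2π·3.322×10⁻²⁷) ≈ 4.33×10⁵ Hz.

f ≈ 4.33×10⁵ Hz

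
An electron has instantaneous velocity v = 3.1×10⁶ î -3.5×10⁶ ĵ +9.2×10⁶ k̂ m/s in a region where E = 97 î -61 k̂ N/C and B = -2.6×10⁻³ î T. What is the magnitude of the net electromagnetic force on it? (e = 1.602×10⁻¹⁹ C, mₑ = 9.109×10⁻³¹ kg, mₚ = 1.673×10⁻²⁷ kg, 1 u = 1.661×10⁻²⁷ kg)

v×B = (0, -2.39×10⁴, -9100) N/C.
E + v×B = (97.0, -2.39×10⁴, -9160) N/C.
F = q(E + v×B) = (−1.602×10⁻¹⁹ C)·(97.0, -2.39×10⁴, -9160) = (-1.55×10⁻¹⁷, 3.83×10⁻¹⁵, 1.47×10⁻¹⁵) N.
|F| = 4.10×10⁻¹⁵ N.

|F| ≈ 4.10×10⁻¹⁵ N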